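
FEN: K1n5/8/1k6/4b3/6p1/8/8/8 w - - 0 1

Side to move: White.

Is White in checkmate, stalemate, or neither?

stalemate

White to move; white king on a8.
In check: no.
King squares — a7: attacked by Kb6; b7: attacked by Kb6; b8: attacked by Be5.
Legal moves for White: none.
Not in check and no legal moves → stalemate.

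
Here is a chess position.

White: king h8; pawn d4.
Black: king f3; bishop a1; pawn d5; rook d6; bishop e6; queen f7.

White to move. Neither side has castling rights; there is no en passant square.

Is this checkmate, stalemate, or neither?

stalemate

White to move; white king on h8.
In check: no.
King squares — g7: attacked by Qf7; h7: attacked by Qf7; g8: attacked by Qf7.
Legal moves for White: none.
Not in check and no legal moves → stalemate.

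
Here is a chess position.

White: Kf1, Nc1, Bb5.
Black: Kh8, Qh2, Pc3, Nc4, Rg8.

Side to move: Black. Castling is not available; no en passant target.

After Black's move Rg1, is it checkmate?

yes

After Rg1: white king on f1; in check: yes, from the black rook on g1.
King squares — e1: attacked by Rg1; g1: attacked by Qh2; e2: attacked by Qh2; f2: attacked by Qh2; g2: attacked by Rg1.
White has no legal moves → checkmate.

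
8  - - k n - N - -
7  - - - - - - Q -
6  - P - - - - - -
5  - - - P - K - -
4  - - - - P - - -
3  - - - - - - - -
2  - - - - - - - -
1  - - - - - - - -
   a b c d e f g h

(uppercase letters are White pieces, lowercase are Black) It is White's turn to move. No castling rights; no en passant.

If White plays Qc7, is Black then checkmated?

After Qc7: black king on c8; in check: yes, from the white queen on c7.
King squares — b7: attacked by Qc7; c7: attacked by Pb6; d7: attacked by Qc7; b8: attacked by Qc7; d8: own knight.
Black has no legal moves → checkmate.

yes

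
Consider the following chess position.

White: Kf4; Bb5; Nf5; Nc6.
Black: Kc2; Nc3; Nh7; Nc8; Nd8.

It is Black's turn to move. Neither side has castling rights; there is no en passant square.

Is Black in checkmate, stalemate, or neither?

Black to move; black king on c2.
In check: no.
Legal moves for Black include: Nf7, Nb7, Ne6+, Nxc6, Ne7, Na7, Nd6, Nb6, Nf8, Nf6, Ng5, Nd5+, Nxb5, Ne4, Na4, Ne2+, Na2, Nd1, ... (list truncated; more exist).
Black has legal moves and is not in check → neither.

neither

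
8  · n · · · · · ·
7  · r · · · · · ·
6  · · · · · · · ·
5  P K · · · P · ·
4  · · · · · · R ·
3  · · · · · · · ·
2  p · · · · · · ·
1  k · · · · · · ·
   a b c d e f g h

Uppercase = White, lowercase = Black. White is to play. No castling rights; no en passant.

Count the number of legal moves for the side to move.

3

White to move; king on b5.
In check: yes, from the black rook on b7.
Legal moves: Kc5, Kc4, Ka4.
Count: 3.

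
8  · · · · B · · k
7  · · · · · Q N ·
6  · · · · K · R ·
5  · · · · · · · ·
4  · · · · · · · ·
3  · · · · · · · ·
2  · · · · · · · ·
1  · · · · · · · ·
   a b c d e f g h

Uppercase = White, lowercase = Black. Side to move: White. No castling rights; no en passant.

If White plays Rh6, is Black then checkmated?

yes

After Rh6: black king on h8; in check: yes, from the white rook on h6.
King squares — g7: attacked by Qf7; h7: attacked by Rh6; g8: attacked by Qf7.
Black has no legal moves → checkmate.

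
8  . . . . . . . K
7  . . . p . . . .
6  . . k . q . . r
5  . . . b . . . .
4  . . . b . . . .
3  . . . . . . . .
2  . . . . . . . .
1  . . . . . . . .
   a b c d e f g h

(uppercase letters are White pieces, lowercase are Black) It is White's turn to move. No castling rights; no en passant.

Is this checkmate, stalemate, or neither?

checkmate

White to move; white king on h8.
In check: yes, from the black bishop on d4 and the black rook on h6.
King squares — g7: attacked by Bd4; h7: attacked by Rh6; g8: attacked by Qe6.
Legal moves for White: none.
In check with no legal moves → checkmate.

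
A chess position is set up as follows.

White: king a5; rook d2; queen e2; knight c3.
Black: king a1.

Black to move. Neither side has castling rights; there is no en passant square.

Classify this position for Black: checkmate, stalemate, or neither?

stalemate

Black to move; black king on a1.
In check: no.
King squares — b1: attacked by Nc3; a2: attacked by Rd2; b2: attacked by Rd2.
Legal moves for Black: none.
Not in check and no legal moves → stalemate.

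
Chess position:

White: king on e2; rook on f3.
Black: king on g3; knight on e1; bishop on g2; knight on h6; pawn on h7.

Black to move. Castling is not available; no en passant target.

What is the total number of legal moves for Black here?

5

Black to move; king on g3.
In check: yes, from the white rook on f3.
Legal moves: Kh4, Kg4, Kh2, Bxf3+, Nxf3.
Count: 5.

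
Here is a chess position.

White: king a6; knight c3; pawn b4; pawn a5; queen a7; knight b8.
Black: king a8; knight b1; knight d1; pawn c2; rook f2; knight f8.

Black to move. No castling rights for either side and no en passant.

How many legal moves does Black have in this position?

Black to move; king on a8.
In check: yes, from the white queen on a7.
Legal moves: none.
Count: 0.

0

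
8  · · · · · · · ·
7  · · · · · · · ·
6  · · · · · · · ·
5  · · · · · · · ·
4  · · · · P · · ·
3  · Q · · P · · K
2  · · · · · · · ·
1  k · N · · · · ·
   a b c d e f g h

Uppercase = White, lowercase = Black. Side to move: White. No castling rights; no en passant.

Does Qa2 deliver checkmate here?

yes

After Qa2: black king on a1; in check: yes, from the white queen on a2.
King squares — b1: attacked by Qa2; a2: attacked by Nc1; b2: attacked by Qa2.
Black has no legal moves → checkmate.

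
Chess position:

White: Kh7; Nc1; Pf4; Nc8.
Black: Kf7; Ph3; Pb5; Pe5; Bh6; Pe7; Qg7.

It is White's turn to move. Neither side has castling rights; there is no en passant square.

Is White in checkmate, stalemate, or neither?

checkmate

White to move; white king on h7.
In check: yes, from the black queen on g7.
King squares — g6: attacked by Kf7; h6: attacked by Qg7; g7: attacked by Bh6; g8: attacked by Kf7; h8: attacked by Qg7.
Legal moves for White: none.
In check with no legal moves → checkmate.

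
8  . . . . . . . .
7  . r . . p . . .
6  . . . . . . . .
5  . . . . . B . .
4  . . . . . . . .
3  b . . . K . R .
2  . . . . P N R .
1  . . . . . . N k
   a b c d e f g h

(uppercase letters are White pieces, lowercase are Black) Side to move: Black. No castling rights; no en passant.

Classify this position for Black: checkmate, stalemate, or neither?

checkmate

Black to move; black king on h1.
In check: yes, from the white knight on f2.
King squares — g1: attacked by Rg2; g2: attacked by Rg3; h2: attacked by Rg2.
Legal moves for Black: none.
In check with no legal moves → checkmate.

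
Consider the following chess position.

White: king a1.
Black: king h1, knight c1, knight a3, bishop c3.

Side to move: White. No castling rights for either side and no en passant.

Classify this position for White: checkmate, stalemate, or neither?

checkmate

White to move; white king on a1.
In check: yes, from the black bishop on c3.
King squares — b1: attacked by Na3; a2: attacked by Nc1; b2: attacked by Bc3.
Legal moves for White: none.
In check with no legal moves → checkmate.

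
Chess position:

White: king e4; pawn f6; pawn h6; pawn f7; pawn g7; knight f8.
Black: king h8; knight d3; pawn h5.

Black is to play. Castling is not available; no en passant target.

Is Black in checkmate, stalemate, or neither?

checkmate

Black to move; black king on h8.
In check: yes, from the white pawn on g7.
King squares — g7: attacked by Pf6; h7: attacked by Nf8; g8: attacked by Pf7.
Legal moves for Black: none.
In check with no legal moves → checkmate.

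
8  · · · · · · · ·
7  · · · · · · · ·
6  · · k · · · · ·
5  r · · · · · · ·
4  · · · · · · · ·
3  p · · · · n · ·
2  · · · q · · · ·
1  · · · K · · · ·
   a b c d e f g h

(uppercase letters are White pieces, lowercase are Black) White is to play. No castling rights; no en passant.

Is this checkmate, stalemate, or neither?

checkmate

White to move; white king on d1.
In check: yes, from the black queen on d2.
King squares — c1: attacked by Qd2; e1: attacked by Qd2; c2: attacked by Qd2; d2: attacked by Nf3; e2: attacked by Qd2.
Legal moves for White: none.
In check with no legal moves → checkmate.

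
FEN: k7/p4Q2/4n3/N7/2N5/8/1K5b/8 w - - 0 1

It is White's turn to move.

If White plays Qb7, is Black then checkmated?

yes

After Qb7: black king on a8; in check: yes, from the white queen on b7.
King squares — a7: own pawn; b7: attacked by Na5; b8: attacked by Qb7.
Black has no legal moves → checkmate.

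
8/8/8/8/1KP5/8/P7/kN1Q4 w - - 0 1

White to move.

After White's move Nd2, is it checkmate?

no

After Nd2: black king on a1; in check: yes, from the white queen on d1.
Black has 2 legal replies: Kb2, Kxa2.
In check but a legal move exists → not checkmate.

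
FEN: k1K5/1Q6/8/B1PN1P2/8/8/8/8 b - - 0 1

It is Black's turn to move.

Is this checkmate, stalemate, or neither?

checkmate

Black to move; black king on a8.
In check: yes, from the white queen on b7.
King squares — a7: attacked by Qb7; b7: attacked by Kc8; b8: attacked by Qb7.
Legal moves for Black: none.
In check with no legal moves → checkmate.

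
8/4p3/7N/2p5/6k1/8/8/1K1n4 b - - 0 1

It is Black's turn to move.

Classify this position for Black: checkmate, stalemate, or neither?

neither

Black to move; black king on g4.
In check: yes, from the white knight on h6.
King squares — f3: available; g3: available; h3: available; f4: available; h4: available; f5: attacked by Nh6; g5: available; h5: available.
Legal moves for Black: Kh5, Kg5, Kh4, Kf4, Kh3, Kg3, Kf3.
Black is in check but has 7 legal moves → neither.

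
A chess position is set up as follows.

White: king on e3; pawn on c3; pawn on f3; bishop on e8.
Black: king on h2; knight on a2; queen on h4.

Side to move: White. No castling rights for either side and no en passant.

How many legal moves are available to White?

12

White to move; king on e3.
In check: no.
Legal moves: Bf7, Bd7, Bg6, Bc6, Bh5, Bb5, Ba4, Kd3, Ke2, Kd2, f4, c4.
Count: 12.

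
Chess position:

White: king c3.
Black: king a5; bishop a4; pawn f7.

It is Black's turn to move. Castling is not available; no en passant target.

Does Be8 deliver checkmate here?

no

After Be8: white king on c3; in check: no.
White is not in check, so this cannot be checkmate.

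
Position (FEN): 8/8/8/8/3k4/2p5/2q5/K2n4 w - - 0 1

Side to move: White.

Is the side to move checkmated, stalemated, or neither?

stalemate

White to move; white king on a1.
In check: no.
King squares — b1: attacked by Qc2; a2: attacked by Qc2; b2: attacked by Nd1.
Legal moves for White: none.
Not in check and no legal moves → stalemate.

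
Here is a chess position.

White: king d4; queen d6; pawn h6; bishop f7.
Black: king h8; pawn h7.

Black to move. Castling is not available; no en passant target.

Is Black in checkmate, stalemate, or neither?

Black to move; black king on h8.
In check: no.
King squares — g7: attacked by Ph6; h7: own pawn; g8: attacked by Bf7.
Legal moves for Black: none.
Not in check and no legal moves → stalemate.

stalemate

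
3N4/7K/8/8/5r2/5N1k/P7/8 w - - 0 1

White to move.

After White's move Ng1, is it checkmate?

no

After Ng1: black king on h3; in check: yes, from the white knight on g1.
Black has 5 legal replies: Kh4, Kg4, Kg3, Kh2, Kg2.
In check but a legal move exists → not checkmate.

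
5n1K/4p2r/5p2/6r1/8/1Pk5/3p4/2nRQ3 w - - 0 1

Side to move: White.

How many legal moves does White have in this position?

0

White to move; king on h8.
In check: yes, from the black rook on h7.
Legal moves: none.
Count: 0.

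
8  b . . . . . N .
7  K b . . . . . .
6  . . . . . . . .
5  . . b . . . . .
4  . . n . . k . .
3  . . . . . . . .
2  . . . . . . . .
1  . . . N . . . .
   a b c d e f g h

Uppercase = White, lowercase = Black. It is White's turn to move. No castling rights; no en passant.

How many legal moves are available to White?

1

White to move; king on a7.
In check: yes, from the black bishop on c5.
Legal moves: Kb8.
Count: 1.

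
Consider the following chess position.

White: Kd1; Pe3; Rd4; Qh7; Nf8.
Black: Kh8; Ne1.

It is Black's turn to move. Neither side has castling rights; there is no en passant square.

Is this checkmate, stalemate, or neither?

Black to move; black king on h8.
In check: yes, from the white queen on h7.
King squares — g7: attacked by Qh7; h7: attacked by Nf8; g8: attacked by Qh7.
Legal moves for Black: none.
In check with no legal moves → checkmate.

checkmate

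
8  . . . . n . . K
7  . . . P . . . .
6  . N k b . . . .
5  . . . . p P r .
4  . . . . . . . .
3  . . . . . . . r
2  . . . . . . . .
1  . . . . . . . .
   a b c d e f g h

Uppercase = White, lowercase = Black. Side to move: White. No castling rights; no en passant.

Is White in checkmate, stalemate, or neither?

White to move; white king on h8.
In check: yes, from the black rook on h3.
King squares — g7: attacked by Rg5; h7: attacked by Rh3; g8: attacked by Rg5.
Legal moves for White: none.
In check with no legal moves → checkmate.

checkmate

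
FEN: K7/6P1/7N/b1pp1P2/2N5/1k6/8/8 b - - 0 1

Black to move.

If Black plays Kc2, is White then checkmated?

After Kc2: white king on a8; in check: no.
White is not in check, so this cannot be checkmate.

no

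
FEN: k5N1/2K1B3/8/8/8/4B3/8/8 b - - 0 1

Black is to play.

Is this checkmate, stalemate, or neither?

stalemate

Black to move; black king on a8.
In check: no.
King squares — a7: attacked by Be3; b7: attacked by Kc7; b8: attacked by Kc7.
Legal moves for Black: none.
Not in check and no legal moves → stalemate.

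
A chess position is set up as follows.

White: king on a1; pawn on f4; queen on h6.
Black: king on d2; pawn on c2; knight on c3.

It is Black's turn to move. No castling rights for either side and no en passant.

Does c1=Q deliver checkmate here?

After c1=Q: white king on a1; in check: yes, from the black queen on c1.
King squares — b1: attacked by Qc1; a2: attacked by Nc3; b2: attacked by Qc1.
White has no legal moves → checkmate.

yes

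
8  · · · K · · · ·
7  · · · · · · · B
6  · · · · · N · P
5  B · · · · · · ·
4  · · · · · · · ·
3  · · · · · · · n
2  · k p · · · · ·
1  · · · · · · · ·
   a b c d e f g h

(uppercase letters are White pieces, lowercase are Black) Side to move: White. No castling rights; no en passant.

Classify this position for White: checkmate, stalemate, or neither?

White to move; white king on d8.
In check: no.
Legal moves for White include: Ke8, Kc8, Ke7, Kd7, Kc7, Bg8, Bg6, Bf5, Be4, Bd3, Bxc2, Ng8, Ne8, Nd7, Nh5, Nd5, Ng4, Ne4, ... (list truncated; more exist).
White has legal moves and is not in check → neither.

neither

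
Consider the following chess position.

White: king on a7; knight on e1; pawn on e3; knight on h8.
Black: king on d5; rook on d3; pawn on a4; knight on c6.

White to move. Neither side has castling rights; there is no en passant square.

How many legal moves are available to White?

4

White to move; king on a7.
In check: yes, from the black knight on c6.
Legal moves: Ka8, Kb7, Kb6, Ka6.
Count: 4.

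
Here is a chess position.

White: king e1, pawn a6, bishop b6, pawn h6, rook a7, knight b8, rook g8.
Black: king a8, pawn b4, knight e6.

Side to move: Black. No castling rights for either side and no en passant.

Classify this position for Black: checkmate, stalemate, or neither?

checkmate

Black to move; black king on a8.
In check: yes, from the white rook on a7.
King squares — a7: attacked by Bb6; b7: attacked by Pa6; b8: attacked by Rg8.
Legal moves for Black: none.
In check with no legal moves → checkmate.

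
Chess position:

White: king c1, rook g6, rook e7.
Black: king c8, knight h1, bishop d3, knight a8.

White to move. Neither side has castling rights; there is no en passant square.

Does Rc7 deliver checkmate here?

no

After Rc7: black king on c8; in check: yes, from the white rook on c7.
Black has 4 legal replies: Kd8, Kb8, Kxc7, Nxc7.
In check but a legal move exists → not checkmate.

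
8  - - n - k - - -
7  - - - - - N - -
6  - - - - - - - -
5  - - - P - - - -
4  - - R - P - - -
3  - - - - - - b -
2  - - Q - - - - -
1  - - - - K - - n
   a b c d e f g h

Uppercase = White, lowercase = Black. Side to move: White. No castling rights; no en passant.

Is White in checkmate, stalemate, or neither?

neither

White to move; white king on e1.
In check: yes, from the black bishop on g3.
King squares — d1: available; f1: available; d2: available; e2: available; f2: attacked by Nh1.
Legal moves for White: Ke2, Kd2, Kf1, Kd1, Qf2.
White is in check but has 5 legal moves → neither.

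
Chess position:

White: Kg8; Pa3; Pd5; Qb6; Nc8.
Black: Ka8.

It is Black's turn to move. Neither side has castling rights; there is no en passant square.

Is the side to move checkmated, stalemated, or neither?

Black to move; black king on a8.
In check: no.
King squares — a7: attacked by Qb6; b7: attacked by Qb6; b8: attacked by Qb6.
Legal moves for Black: none.
Not in check and no legal moves → stalemate.

stalemate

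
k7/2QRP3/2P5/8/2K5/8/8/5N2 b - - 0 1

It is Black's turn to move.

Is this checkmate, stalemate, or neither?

stalemate

Black to move; black king on a8.
In check: no.
King squares — a7: attacked by Qc7; b7: attacked by Pc6; b8: attacked by Qc7.
Legal moves for Black: none.
Not in check and no legal moves → stalemate.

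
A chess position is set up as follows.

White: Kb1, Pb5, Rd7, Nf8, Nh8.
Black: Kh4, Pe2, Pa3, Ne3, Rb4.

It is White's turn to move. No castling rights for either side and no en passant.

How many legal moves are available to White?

White to move; king on b1.
In check: yes, from the black rook on b4.
Legal moves: Ka2, Kc1, Ka1.
Count: 3.

3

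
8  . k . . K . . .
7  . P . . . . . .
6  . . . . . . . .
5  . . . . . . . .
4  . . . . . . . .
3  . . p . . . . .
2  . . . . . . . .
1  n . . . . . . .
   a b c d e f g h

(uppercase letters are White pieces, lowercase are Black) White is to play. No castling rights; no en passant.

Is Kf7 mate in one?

no

After Kf7: black king on b8; in check: no.
Black is not in check, so this cannot be checkmate.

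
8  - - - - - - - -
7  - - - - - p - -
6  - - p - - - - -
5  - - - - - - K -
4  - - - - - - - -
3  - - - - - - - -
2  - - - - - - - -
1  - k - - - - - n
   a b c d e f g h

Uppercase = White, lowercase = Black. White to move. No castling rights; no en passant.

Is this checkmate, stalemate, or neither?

neither

White to move; white king on g5.
In check: no.
Legal moves for White: Kh6, Kf6, Kh5, Kf5, Kh4, Kg4, Kf4.
White has 7 legal moves and is not in check → neither.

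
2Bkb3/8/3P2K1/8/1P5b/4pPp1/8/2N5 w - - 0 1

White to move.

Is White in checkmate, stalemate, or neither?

neither

White to move; white king on g6.
In check: yes, from the black bishop on e8.
King squares — f5: available; g5: attacked by Bh4; h5: attacked by Be8; f6: attacked by Bh4; h6: available; f7: attacked by Be8; g7: available; h7: available.
Legal moves for White: Kh7, Kg7, Kh6, Kf5.
White is in check but has 4 legal moves → neither.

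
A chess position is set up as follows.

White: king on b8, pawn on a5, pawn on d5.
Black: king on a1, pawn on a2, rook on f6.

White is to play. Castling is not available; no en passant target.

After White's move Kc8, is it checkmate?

no

After Kc8: black king on a1; in check: no.
Black is not in check, so this cannot be checkmate.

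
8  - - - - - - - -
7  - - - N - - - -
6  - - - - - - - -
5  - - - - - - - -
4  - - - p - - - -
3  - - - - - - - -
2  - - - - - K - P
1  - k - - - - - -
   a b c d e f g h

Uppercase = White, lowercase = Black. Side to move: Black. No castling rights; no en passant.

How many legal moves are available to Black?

6

Black to move; king on b1.
In check: no.
Legal moves: Kc2, Kb2, Ka2, Kc1, Ka1, d3.
Count: 6.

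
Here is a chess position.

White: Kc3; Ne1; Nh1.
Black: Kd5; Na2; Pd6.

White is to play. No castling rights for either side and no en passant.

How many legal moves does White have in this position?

White to move; king on c3.
In check: yes, from the black knight on a2.
Legal moves: Kd3, Kb3, Kd2, Kc2, Kb2.
Count: 5.

5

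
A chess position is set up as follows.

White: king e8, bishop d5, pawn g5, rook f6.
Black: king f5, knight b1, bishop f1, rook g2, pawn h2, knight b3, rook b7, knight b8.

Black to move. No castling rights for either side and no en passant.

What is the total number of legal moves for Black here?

3

Black to move; king on f5.
In check: yes, from the white rook on f6.
Legal moves: Kxg5, Ke5, Kg4.
Count: 3.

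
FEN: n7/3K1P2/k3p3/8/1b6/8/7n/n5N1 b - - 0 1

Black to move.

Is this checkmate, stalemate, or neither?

neither

Black to move; black king on a6.
In check: no.
Legal moves for Black include: Nc7, Nb6+, Kb7, Ka7, Kb6, Kb5, Ka5, Bf8, Be7, Bd6, Bc5, Ba5, Bc3, Ba3, Bd2, Be1, Ng4, Nf3, ... (list truncated; more exist).
Black has legal moves and is not in check → neither.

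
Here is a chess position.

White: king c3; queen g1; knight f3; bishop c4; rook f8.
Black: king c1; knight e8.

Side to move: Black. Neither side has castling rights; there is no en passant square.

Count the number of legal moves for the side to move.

Black to move; king on c1.
In check: yes, from the white queen on g1.
Legal moves: none.
Count: 0.

0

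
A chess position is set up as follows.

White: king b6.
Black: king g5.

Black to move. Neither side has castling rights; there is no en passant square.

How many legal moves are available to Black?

Black to move; king on g5.
In check: no.
Legal moves: Kh6, Kg6, Kf6, Kh5, Kf5, Kh4, Kg4, Kf4.
Count: 8.

8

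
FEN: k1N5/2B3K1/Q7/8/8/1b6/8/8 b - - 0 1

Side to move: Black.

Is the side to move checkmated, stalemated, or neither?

checkmate

Black to move; black king on a8.
In check: yes, from the white queen on a6.
King squares — a7: attacked by Qa6; b7: attacked by Qa6; b8: attacked by Bc7.
Legal moves for Black: none.
In check with no legal moves → checkmate.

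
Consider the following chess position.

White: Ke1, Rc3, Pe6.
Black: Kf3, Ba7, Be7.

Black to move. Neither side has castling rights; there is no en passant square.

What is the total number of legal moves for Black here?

5

Black to move; king on f3.
In check: yes, from the white rook on c3.
Legal moves: Kg4, Kf4, Ke4, Kg2, Be3.
Count: 5.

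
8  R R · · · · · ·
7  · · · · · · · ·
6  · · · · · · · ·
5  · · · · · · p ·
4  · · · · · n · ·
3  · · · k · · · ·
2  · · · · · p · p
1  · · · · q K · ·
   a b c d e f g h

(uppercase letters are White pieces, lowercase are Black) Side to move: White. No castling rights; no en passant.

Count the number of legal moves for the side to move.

White to move; king on f1.
In check: yes, from the black queen on e1.
Legal moves: none.
Count: 0.

0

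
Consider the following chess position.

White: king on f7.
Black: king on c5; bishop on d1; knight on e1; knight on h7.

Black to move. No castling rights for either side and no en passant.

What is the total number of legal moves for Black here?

22

Black to move; king on c5.
In check: no.
Legal moves: Nf8, Nf6, Ng5+, Kd6, Kc6, Kb6, Kd5, Kb5, Kd4, Kc4, Kb4, Nf3, Nd3, Ng2, Nc2, Bh5+, Bg4, Ba4, Bf3, Bb3+, Be2, Bc2.
Count: 22.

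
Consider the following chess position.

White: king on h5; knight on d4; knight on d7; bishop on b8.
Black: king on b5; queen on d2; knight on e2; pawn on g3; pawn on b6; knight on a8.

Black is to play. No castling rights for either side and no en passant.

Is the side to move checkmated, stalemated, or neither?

neither

Black to move; black king on b5.
In check: yes, from the white knight on d4.
King squares — a4: available; b4: available; c4: available; a5: available; c5: attacked by Nd7; a6: available; b6: own pawn; c6: attacked by Nd4.
Legal moves for Black: Ka6, Ka5, Kc4, Kb4, Ka4, Nxd4, Qxd4.
Black is in check but has 7 legal moves → neither.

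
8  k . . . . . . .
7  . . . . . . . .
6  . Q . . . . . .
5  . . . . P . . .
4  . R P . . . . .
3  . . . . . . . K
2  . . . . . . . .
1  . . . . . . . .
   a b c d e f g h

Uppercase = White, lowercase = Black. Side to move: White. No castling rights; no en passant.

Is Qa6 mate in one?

yes

After Qa6: black king on a8; in check: yes, from the white queen on a6.
King squares — a7: attacked by Qa6; b7: attacked by Rb4; b8: attacked by Rb4.
Black has no legal moves → checkmate.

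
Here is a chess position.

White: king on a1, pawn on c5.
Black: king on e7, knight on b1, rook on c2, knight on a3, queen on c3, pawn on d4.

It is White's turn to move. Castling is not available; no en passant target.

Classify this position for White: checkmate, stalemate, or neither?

White to move; white king on a1.
In check: yes, from the black queen on c3.
King squares — b1: attacked by Na3; a2: attacked by Rc2; b2: attacked by Rc2.
Legal moves for White: none.
In check with no legal moves → checkmate.

checkmate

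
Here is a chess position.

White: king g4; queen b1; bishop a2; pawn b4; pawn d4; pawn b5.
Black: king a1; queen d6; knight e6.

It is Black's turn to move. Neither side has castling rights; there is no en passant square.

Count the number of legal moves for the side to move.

0

Black to move; king on a1.
In check: yes, from the white queen on b1.
Legal moves: none.
Count: 0.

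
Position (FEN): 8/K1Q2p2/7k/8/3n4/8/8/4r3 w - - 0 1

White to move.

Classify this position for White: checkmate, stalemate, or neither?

neither

White to move; white king on a7.
In check: no.
Legal moves for White include: Qd8, Qc8, Qb8, Qxf7, Qe7, Qd7, Qb7, Qd6+, Qc6+, Qb6+, Qe5, Qc5, Qa5, Qf4+, Qc4, Qg3, Qc3, Qh2+, ... (list truncated; more exist).
White has legal moves and is not in check → neither.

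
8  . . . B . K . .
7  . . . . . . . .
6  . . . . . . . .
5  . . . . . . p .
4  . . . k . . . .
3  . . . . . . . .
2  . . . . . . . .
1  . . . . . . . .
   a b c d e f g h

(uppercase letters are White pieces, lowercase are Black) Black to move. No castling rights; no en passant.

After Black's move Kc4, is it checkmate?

After Kc4: white king on f8; in check: no.
White is not in check, so this cannot be checkmate.

no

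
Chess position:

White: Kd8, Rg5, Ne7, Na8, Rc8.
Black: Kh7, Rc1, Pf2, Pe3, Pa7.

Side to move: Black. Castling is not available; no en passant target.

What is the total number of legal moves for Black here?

Black to move; king on h7.
In check: no.
Legal moves: Kh8, Kh6, Rxc8+, Rc7, Rc6, Rc5, Rc4, Rc3, Rc2, Rh1, Rg1, Rf1, Re1, Rd1+, Rb1, Ra1, a6, e2, f1=Q, f1=R, f1=B, f1=N, a5.
Count: 23.

23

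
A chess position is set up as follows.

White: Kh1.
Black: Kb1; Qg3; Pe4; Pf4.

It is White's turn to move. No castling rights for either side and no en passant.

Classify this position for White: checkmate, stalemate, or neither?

stalemate

White to move; white king on h1.
In check: no.
King squares — g1: attacked by Qg3; g2: attacked by Qg3; h2: attacked by Qg3.
Legal moves for White: none.
Not in check and no legal moves → stalemate.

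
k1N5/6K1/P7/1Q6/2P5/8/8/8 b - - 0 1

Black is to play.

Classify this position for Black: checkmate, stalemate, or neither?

stalemate

Black to move; black king on a8.
In check: no.
King squares — a7: attacked by Nc8; b7: attacked by Qb5; b8: attacked by Qb5.
Legal moves for Black: none.
Not in check and no legal moves → stalemate.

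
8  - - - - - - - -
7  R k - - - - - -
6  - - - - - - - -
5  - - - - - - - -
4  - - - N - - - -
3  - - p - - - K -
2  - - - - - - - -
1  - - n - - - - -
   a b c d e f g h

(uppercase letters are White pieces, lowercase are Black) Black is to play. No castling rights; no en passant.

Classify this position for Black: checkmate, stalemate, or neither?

neither

Black to move; black king on b7.
In check: yes, from the white rook on a7.
Legal moves for Black: Kc8, Kb8, Kxa7, Kb6.
Black is in check but has 4 legal moves → neither.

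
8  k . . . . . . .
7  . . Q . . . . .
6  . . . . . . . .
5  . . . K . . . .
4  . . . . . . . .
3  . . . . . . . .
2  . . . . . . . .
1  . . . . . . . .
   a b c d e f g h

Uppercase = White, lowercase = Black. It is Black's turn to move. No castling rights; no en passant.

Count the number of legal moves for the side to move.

0

Black to move; king on a8.
In check: no.
Legal moves: none.
Count: 0.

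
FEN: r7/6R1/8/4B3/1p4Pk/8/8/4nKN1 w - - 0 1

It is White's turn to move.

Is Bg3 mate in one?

After Bg3: black king on h4; in check: yes, from the white bishop on g3.
Black has 1 legal reply: Kxg3.
In check but a legal move exists → not checkmate.

no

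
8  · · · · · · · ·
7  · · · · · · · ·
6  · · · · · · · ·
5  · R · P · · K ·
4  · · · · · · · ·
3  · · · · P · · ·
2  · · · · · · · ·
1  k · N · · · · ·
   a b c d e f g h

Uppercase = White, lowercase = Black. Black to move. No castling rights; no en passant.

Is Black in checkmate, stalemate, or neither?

Black to move; black king on a1.
In check: no.
King squares — b1: attacked by Rb5; a2: attacked by Nc1; b2: attacked by Rb5.
Legal moves for Black: none.
Not in check and no legal moves → stalemate.

stalemate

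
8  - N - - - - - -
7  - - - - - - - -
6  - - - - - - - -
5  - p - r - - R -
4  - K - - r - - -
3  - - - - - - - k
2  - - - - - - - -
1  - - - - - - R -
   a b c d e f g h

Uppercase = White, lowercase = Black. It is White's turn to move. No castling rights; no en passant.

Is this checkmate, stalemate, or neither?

neither

White to move; white king on b4.
In check: yes, from the black rook on e4.
Legal moves for White: Ka5, Kc3, Kb3, Ka3.
White is in check but has 4 legal moves → neither.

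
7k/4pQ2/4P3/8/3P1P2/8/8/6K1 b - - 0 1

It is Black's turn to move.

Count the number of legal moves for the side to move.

Black to move; king on h8.
In check: no.
Legal moves: none.
Count: 0.

0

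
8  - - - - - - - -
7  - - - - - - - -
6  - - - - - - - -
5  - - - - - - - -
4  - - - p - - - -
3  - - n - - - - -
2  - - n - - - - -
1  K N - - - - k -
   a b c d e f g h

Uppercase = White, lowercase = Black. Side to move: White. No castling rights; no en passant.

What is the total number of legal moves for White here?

1

White to move; king on a1.
In check: yes, from the black knight on c2.
Legal moves: Kb2.
Count: 1.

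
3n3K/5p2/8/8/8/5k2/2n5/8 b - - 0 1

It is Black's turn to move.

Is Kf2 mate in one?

After Kf2: white king on h8; in check: no.
White is not in check, so this cannot be checkmate.

no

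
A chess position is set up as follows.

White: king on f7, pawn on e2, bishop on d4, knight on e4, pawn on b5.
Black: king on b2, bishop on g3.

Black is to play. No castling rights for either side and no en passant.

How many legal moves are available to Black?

6

Black to move; king on b2.
In check: yes, from the white bishop on d4.
Legal moves: Kb3, Ka3, Kc2, Ka2, Kc1, Kb1.
Count: 6.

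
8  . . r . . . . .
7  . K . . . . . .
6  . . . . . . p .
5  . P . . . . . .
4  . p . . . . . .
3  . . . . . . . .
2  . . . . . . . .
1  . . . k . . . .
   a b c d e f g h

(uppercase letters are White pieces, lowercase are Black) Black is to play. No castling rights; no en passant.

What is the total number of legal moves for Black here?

Black to move; king on d1.
In check: no.
Legal moves: Rh8, Rg8, Rf8, Re8, Rd8, Rb8+, Ra8, Rc7+, Rc6, Rc5, Rc4, Rc3, Rc2, Rc1, Ke2, Kd2, Kc2, Ke1, Kc1, g5, b3.
Count: 21.

21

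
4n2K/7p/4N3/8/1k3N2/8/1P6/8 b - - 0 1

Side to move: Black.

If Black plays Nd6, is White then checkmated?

After Nd6: white king on h8; in check: no.
White is not in check, so this cannot be checkmate.

no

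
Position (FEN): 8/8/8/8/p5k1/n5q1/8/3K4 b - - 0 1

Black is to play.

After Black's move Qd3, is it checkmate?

After Qd3: white king on d1; in check: yes, from the black queen on d3.
White has 2 legal replies: Ke1, Kc1.
In check but a legal move exists → not checkmate.

no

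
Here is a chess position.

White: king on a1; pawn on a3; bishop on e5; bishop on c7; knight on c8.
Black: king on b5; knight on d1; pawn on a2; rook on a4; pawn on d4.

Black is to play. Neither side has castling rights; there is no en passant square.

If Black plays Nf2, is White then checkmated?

no

After Nf2: white king on a1; in check: no.
White is not in check, so this cannot be checkmate.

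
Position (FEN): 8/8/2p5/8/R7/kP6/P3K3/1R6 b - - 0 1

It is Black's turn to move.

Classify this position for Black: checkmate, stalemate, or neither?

checkmate

Black to move; black king on a3.
In check: yes, from the white rook on a4.
King squares — a2: attacked by Ra4; b2: attacked by Rb1; b3: attacked by Rb1; a4: attacked by Pb3; b4: attacked by Ra4.
Legal moves for Black: none.
In check with no legal moves → checkmate.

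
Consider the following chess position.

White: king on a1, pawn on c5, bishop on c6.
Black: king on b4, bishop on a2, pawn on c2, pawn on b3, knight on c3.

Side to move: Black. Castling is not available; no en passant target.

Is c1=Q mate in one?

After c1=Q: white king on a1; in check: yes, from the black queen on c1.
King squares — b1: attacked by Qc1; a2: attacked by Pb3; b2: attacked by Qc1.
White has no legal moves → checkmate.

yes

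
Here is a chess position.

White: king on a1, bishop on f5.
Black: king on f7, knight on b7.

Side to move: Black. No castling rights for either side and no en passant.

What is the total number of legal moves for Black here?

Black to move; king on f7.
In check: no.
Legal moves: Kg8, Kf8, Ke8, Kg7, Ke7, Kf6, Nd8, Nd6, Nc5, Na5.
Count: 10.

10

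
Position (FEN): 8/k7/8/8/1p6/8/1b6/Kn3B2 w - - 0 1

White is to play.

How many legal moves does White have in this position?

White to move; king on a1.
In check: yes, from the black bishop on b2.
Legal moves: Kxb2, Ka2, Kxb1.
Count: 3.

3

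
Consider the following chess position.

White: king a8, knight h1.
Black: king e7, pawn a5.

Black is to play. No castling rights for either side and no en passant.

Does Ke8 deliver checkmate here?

no

After Ke8: white king on a8; in check: no.
White is not in check, so this cannot be checkmate.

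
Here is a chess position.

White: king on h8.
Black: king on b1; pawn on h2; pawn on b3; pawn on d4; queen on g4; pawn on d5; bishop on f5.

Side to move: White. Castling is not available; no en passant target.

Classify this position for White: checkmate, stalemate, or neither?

stalemate

White to move; white king on h8.
In check: no.
King squares — g7: attacked by Qg4; h7: attacked by Bf5; g8: attacked by Qg4.
Legal moves for White: none.
Not in check and no legal moves → stalemate.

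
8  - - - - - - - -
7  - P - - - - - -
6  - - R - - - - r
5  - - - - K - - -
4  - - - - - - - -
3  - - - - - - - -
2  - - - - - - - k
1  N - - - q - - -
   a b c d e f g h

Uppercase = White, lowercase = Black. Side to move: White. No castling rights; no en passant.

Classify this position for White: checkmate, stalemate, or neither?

neither

White to move; white king on e5.
In check: yes, from the black queen on e1.
Legal moves for White: Kf5, Kd5, Kf4, Kd4.
White is in check but has 4 legal moves → neither.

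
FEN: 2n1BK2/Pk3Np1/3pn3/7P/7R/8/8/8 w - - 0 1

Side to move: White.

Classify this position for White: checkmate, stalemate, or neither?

White to move; white king on f8.
In check: yes, from the black knight on e6.
King squares — e7: attacked by Nc8; f7: own knight; g7: attacked by Ne6; e8: own bishop; g8: available.
Legal moves for White: Kg8.
White is in check but has 1 legal move → neither.

neither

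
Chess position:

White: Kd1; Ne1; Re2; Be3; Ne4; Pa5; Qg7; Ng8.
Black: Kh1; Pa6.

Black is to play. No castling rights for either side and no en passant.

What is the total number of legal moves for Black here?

0

Black to move; king on h1.
In check: no.
Legal moves: none.
Count: 0.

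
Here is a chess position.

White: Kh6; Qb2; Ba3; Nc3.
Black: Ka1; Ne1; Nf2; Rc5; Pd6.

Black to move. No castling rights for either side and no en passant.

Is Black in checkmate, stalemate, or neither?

Black to move; black king on a1.
In check: yes, from the white queen on b2.
King squares — b1: attacked by Qb2; a2: attacked by Qb2; b2: attacked by Ba3.
Legal moves for Black: none.
In check with no legal moves → checkmate.

checkmate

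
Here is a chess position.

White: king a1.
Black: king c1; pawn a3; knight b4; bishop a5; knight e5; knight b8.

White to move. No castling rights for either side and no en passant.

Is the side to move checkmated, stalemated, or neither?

White to move; white king on a1.
In check: no.
King squares — b1: attacked by Kc1; a2: attacked by Nb4; b2: attacked by Kc1.
Legal moves for White: none.
Not in check and no legal moves → stalemate.

stalemate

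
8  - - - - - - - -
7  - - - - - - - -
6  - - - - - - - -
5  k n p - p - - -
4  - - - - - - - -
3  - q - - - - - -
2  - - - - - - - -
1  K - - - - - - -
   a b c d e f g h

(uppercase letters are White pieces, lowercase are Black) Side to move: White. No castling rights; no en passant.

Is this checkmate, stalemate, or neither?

stalemate

White to move; white king on a1.
In check: no.
King squares — b1: attacked by Qb3; a2: attacked by Qb3; b2: attacked by Qb3.
Legal moves for White: none.
Not in check and no legal moves → stalemate.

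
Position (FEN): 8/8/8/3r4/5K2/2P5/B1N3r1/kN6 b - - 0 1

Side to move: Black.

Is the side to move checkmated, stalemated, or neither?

neither

Black to move; black king on a1.
In check: yes, from the white knight on c2.
Legal moves for Black: Kb2, Kxa2, Rxc2.
Black is in check but has 3 legal moves → neither.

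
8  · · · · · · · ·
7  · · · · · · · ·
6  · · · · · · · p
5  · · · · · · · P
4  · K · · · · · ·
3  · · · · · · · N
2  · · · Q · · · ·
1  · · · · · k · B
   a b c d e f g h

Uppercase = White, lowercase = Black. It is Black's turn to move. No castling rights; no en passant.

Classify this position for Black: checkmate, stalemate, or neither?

Black to move; black king on f1.
In check: no.
King squares — e1: attacked by Qd2; g1: attacked by Nh3; e2: attacked by Qd2; f2: attacked by Qd2; g2: attacked by Bh1.
Legal moves for Black: none.
Not in check and no legal moves → stalemate.

stalemate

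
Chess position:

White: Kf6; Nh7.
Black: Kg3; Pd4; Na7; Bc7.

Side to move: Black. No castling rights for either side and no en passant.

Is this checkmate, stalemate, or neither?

Black to move; black king on g3.
In check: no.
Legal moves for Black include: Bd8+, Bb8, Bd6, Bb6, Be5+, Ba5, Bf4, Nc8, Nc6, Nb5, Kh4, Kg4, Kf4, Kh3, Kf3, Kh2, Kg2, Kf2, ... (list truncated; more exist).
Black has legal moves and is not in check → neither.

neither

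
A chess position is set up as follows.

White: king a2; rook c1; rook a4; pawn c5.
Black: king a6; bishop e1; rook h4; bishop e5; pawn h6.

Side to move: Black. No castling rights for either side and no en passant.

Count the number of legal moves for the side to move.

4

Black to move; king on a6.
In check: yes, from the white rook on a4.
Legal moves: Kb7, Kb5, Rxa4+, Ba5.
Count: 4.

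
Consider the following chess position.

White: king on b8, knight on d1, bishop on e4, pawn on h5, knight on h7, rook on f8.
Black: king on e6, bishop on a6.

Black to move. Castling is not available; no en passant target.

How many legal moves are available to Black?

11

Black to move; king on e6.
In check: no.
Legal moves: Ke7, Kd7, Kd6, Ke5, Bc8, Bb7, Bb5, Bc4, Bd3, Be2, Bf1.
Count: 11.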